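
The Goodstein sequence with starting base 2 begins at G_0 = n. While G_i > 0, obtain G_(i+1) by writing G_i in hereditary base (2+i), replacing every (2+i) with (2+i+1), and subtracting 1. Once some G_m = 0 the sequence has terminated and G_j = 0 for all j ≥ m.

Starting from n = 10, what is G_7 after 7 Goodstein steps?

G_0=10  [base 2] 2^(2 + 1) + 2  →[2↦3]→  3^(3 + 1) + 3 = 84  −1 ⇒ G_1=83
G_1=83  [base 3] 3^(3 + 1) + 2  →[3↦4]→  4^(4 + 1) + 2 = 1026  −1 ⇒ G_2=1025
G_2=1025  [base 4] 4^(4 + 1) + 1  →[4↦5]→  5^(5 + 1) + 1 = 15626  −1 ⇒ G_3=15625
G_3=15625  [base 5] 5^(5 + 1)  →[5↦6]→  6^(6 + 1) = 279936  −1 ⇒ G_4=279935
G_4=279935  [base 6] 5·6^6 + 5·6^5 + 5·6^4 + 5·6^3 + 5·6^2 + 5·6 + 5  →[6↦7]→  5·7^7 + 5·7^5 + 5·7^4 + 5·7^3 + 5·7^2 + 5·7 + 5 = 4215755  −1 ⇒ G_5=4215754
G_5=4215754  [base 7] 5·7^7 + 5·7^5 + 5·7^4 + 5·7^3 + 5·7^2 + 5·7 + 4  →[7↦8]→  5·8^8 + 5·8^5 + 5·8^4 + 5·8^3 + 5·8^2 + 5·8 + 4 = 84073324  −1 ⇒ G_6=84073323
G_6=84073323  [base 8] 5·8^8 + 5·8^5 + 5·8^4 + 5·8^3 + 5·8^2 + 5·8 + 3  →[8↦9]→  5·9^9 + 5·9^5 + 5·9^4 + 5·9^3 + 5·9^2 + 5·9 + 3 = 1937434593  −1 ⇒ G_7=1937434592

1937434592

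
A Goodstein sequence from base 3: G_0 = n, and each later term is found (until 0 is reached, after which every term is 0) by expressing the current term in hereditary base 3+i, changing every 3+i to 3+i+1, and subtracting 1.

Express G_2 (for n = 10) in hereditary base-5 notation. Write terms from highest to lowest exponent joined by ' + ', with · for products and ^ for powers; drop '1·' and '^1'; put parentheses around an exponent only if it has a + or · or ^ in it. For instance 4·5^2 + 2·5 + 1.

4·5 + 4

G_0=10  [base 3] 3^2 + 1  →[3↦4]→  4^2 + 1 = 17  −1 ⇒ G_1=16
G_1=16  [base 4] 4^2  →[4↦5]→  5^2 = 25  −1 ⇒ G_2=24
G_2=24  [base 5] 4·5 + 4  →[5↦6]→  4·6 + 4 = 28  −1 ⇒ G_3=27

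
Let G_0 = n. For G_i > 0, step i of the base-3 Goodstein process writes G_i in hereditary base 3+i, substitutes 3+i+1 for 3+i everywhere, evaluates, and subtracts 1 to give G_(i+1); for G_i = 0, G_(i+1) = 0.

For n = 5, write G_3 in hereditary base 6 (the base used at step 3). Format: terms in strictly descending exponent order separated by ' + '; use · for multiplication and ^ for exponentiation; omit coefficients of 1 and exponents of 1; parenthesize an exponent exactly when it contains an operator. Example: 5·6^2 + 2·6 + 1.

5

i=0: 5 = 3 + 2 (b=3); 3→4: 4 + 2 = 6; 6−1 = 5
i=1: 5 = 4 + 1 (b=4); 4→5: 5 + 1 = 6; 6−1 = 5
i=2: 5 = 5 (b=5); 5→6: 6 = 6; 6−1 = 5
i=3: 5 = 5 (b=6); 6→7: 5 = 5; 5−1 = 4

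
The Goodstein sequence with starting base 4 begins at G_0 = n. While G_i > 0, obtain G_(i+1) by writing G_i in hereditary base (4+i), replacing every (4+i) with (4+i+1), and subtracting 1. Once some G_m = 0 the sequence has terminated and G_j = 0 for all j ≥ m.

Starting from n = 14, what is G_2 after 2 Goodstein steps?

(0) 14|_4 = 3·4 + 2 ↦ 3·5 + 2|_5 = 17 ⇒ 16
(1) 16|_5 = 3·5 + 1 ↦ 3·6 + 1|_6 = 19 ⇒ 18
(2) 18|_6 = 3·6 ↦ 3·7|_7 = 21 ⇒ 20

18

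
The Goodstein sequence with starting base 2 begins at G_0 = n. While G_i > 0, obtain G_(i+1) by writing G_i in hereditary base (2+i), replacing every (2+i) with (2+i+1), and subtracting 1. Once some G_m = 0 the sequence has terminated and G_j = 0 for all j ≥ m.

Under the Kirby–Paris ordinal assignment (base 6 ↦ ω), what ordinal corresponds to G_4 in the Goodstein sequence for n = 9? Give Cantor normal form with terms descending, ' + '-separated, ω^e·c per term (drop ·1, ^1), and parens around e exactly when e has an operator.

ω^ω·3 + ω^3·3 + ω^2·3 + ω·3 + 1

9 —HB2→ 2^(2 + 1) + 1 —bump→ 3^(3 + 1) + 1 = 82 —(−1)→ 81
81 —HB3→ 3^(3 + 1) —bump→ 4^(4 + 1) = 1024 —(−1)→ 1023
1023 —HB4→ 3·4^4 + 3·4^3 + 3·4^2 + 3·4 + 3 —bump→ 3·5^5 + 3·5^3 + 3·5^2 + 3·5 + 3 = 9843 —(−1)→ 9842
9842 —HB5→ 3·5^5 + 3·5^3 + 3·5^2 + 3·5 + 2 —bump→ 3·6^6 + 3·6^3 + 3·6^2 + 3·6 + 2 = 140744 —(−1)→ 140743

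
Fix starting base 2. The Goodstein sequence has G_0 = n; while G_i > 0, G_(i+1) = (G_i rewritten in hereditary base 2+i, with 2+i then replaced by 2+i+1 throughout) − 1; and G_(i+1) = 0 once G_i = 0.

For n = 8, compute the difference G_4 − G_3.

G_0=8  [base 2] 2^(2 + 1)  →[2↦3]→  3^(3 + 1) = 81  −1 ⇒ G_1=80
G_1=80  [base 3] 2·3^3 + 2·3^2 + 2·3 + 2  →[3↦4]→  2·4^4 + 2·4^2 + 2·4 + 2 = 554  −1 ⇒ G_2=553
G_2=553  [base 4] 2·4^4 + 2·4^2 + 2·4 + 1  →[4↦5]→  2·5^5 + 2·5^2 + 2·5 + 1 = 6311  −1 ⇒ G_3=6310
G_3=6310  [base 5] 2·5^5 + 2·5^2 + 2·5  →[5↦6]→  2·6^6 + 2·6^2 + 2·6 = 93396  −1 ⇒ G_4=93395

87085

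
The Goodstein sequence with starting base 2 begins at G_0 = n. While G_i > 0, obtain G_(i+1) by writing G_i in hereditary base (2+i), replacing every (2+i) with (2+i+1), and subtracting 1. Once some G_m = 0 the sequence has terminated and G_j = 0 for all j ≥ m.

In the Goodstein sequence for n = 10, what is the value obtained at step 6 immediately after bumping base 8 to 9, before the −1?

(0) 10|_2 = 2^(2 + 1) + 2 ↦ 3^(3 + 1) + 3|_3 = 84 ⇒ 83
(1) 83|_3 = 3^(3 + 1) + 2 ↦ 4^(4 + 1) + 2|_4 = 1026 ⇒ 1025
(2) 1025|_4 = 4^(4 + 1) + 1 ↦ 5^(5 + 1) + 1|_5 = 15626 ⇒ 15625
(3) 15625|_5 = 5^(5 + 1) ↦ 6^(6 + 1)|_6 = 279936 ⇒ 279935
(4) 279935|_6 = 5·6^6 + 5·6^5 + 5·6^4 + 5·6^3 + 5·6^2 + 5·6 + 5 ↦ 5·7^7 + 5·7^5 + 5·7^4 + 5·7^3 + 5·7^2 + 5·7 + 5|_7 = 4215755 ⇒ 4215754
(5) 4215754|_7 = 5·7^7 + 5·7^5 + 5·7^4 + 5·7^3 + 5·7^2 + 5·7 + 4 ↦ 5·8^8 + 5·8^5 + 5·8^4 + 5·8^3 + 5·8^2 + 5·8 + 4|_8 = 84073324 ⇒ 84073323
(6) 84073323|_8 = 5·8^8 + 5·8^5 + 5·8^4 + 5·8^3 + 5·8^2 + 5·8 + 3 ↦ 5·9^9 + 5·9^5 + 5·9^4 + 5·9^3 + 5·9^2 + 5·9 + 3|_9 = 1937434593 ⇒ 1937434592

1937434593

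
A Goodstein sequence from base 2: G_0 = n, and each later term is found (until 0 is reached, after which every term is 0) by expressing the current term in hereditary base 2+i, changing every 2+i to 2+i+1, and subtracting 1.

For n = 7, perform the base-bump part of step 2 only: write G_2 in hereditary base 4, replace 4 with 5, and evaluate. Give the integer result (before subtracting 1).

i=0: 7 = 2^2 + 2 + 1 (b=2); 2→3: 3^3 + 3 + 1 = 31; 31−1 = 30
i=1: 30 = 3^3 + 3 (b=3); 3→4: 4^4 + 4 = 260; 260−1 = 259

3128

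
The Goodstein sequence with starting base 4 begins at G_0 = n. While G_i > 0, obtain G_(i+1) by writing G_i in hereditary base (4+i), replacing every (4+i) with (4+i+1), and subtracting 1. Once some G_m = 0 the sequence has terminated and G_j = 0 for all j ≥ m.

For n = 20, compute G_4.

G_0 = 20. HB_4(20) = 4^2 + 4. Bump = 30. G_1 = 29.
G_1 = 29. HB_5(29) = 5^2 + 4. Bump = 40. G_2 = 39.
G_2 = 39. HB_6(39) = 6^2 + 3. Bump = 52. G_3 = 51.
G_3 = 51. HB_7(51) = 7^2 + 2. Bump = 66. G_4 = 65.
G_4 = 65. HB_8(65) = 8^2 + 1. Bump = 82. G_5 = 81.

65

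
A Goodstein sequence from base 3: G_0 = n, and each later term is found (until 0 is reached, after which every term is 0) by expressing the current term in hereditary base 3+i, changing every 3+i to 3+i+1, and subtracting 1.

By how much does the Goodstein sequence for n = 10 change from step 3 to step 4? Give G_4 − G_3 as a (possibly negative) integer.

3

step 0: 10 = 3^2 + 1; sub 4 for 3: 4^2 + 1; = 17; G_1 = 17−1 = 16
step 1: 16 = 4^2; sub 5 for 4: 5^2; = 25; G_2 = 25−1 = 24
step 2: 24 = 4·5 + 4; sub 6 for 5: 4·6 + 4; = 28; G_3 = 28−1 = 27
step 3: 27 = 4·6 + 3; sub 7 for 6: 4·7 + 3; = 31; G_4 = 31−1 = 30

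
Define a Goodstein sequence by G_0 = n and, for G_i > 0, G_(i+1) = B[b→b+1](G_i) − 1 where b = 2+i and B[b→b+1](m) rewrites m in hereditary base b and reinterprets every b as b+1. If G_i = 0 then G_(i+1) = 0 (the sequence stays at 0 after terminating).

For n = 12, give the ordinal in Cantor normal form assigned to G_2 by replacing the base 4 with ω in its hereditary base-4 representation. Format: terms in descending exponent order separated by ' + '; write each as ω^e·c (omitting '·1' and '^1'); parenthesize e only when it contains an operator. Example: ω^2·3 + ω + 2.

ω^(ω + 1) + ω^2·2 + ω·2 + 1

step 0: 12 = 2^(2 + 1) + 2^2; sub 3 for 2: 3^(3 + 1) + 3^3; = 108; G_1 = 108−1 = 107
step 1: 107 = 3^(3 + 1) + 2·3^2 + 2·3 + 2; sub 4 for 3: 4^(4 + 1) + 2·4^2 + 2·4 + 2; = 1066; G_2 = 1066−1 = 1065
step 2: 1065 = 4^(4 + 1) + 2·4^2 + 2·4 + 1; sub 5 for 4: 5^(5 + 1) + 2·5^2 + 2·5 + 1; = 15686; G_3 = 15686−1 = 15685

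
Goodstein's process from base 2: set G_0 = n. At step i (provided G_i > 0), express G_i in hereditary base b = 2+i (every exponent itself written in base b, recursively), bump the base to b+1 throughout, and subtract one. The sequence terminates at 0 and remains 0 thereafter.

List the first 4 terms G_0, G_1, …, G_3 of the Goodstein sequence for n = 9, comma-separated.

9, 81, 1023, 9842

step 0: 9 = 2^(2 + 1) + 1; sub 3 for 2: 3^(3 + 1) + 1; = 82; G_1 = 82−1 = 81
step 1: 81 = 3^(3 + 1); sub 4 for 3: 4^(4 + 1); = 1024; G_2 = 1024−1 = 1023
step 2: 1023 = 3·4^4 + 3·4^3 + 3·4^2 + 3·4 + 3; sub 5 for 4: 3·5^5 + 3·5^3 + 3·5^2 + 3·5 + 3; = 9843; G_3 = 9843−1 = 9842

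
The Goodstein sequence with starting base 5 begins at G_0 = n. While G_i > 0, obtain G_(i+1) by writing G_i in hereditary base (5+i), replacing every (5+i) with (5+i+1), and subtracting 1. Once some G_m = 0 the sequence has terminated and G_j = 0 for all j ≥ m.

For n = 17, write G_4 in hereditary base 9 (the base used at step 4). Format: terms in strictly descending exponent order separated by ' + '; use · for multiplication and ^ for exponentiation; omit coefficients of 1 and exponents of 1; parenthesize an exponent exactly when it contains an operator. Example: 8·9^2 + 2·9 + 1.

2·9 + 6

i=0: 17 = 3·5 + 2 (b=5); 5→6: 3·6 + 2 = 20; 20−1 = 19
i=1: 19 = 3·6 + 1 (b=6); 6→7: 3·7 + 1 = 22; 22−1 = 21
i=2: 21 = 3·7 (b=7); 7→8: 3·8 = 24; 24−1 = 23
i=3: 23 = 2·8 + 7 (b=8); 8→9: 2·9 + 7 = 25; 25−1 = 24
i=4: 24 = 2·9 + 6 (b=9); 9→10: 2·10 + 6 = 26; 26−1 = 25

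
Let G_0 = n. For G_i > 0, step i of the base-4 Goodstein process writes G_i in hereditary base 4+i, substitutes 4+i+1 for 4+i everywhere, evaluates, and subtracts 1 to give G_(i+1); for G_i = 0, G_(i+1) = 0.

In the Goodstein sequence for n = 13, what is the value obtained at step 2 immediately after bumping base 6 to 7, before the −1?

(0) 13|_4 = 3·4 + 1 ↦ 3·5 + 1|_5 = 16 ⇒ 15
(1) 15|_5 = 3·5 ↦ 3·6|_6 = 18 ⇒ 17
(2) 17|_6 = 2·6 + 5 ↦ 2·7 + 5|_7 = 19 ⇒ 18

19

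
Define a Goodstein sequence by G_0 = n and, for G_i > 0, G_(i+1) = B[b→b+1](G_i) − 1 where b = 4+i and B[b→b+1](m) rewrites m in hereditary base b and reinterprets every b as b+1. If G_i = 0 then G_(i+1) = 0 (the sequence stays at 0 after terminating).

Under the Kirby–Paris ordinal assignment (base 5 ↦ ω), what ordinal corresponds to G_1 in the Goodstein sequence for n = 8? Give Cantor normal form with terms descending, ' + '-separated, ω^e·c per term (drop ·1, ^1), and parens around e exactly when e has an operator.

(0) 8|_4 = 2·4 ↦ 2·5|_5 = 10 ⇒ 9
(1) 9|_5 = 5 + 4 ↦ 6 + 4|_6 = 10 ⇒ 9

ω + 4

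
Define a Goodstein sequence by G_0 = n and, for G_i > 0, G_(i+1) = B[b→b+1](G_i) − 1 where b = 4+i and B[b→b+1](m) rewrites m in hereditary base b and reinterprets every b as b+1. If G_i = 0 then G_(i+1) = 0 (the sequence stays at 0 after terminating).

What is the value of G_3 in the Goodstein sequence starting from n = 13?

[0] 13 ≡ 3·4 + 1 (base 4). Lift 5: 16. −1: 15.
[1] 15 ≡ 3·5 (base 5). Lift 6: 18. −1: 17.
[2] 17 ≡ 2·6 + 5 (base 6). Lift 7: 19. −1: 18.
[3] 18 ≡ 2·7 + 4 (base 7). Lift 8: 20. −1: 19.

18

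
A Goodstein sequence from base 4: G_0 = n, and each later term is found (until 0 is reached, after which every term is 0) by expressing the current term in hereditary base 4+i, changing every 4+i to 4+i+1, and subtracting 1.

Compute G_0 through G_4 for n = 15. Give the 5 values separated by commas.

G_0=15  [base 4] 3·4 + 3  →[4↦5]→  3·5 + 3 = 18  −1 ⇒ G_1=17
G_1=17  [base 5] 3·5 + 2  →[5↦6]→  3·6 + 2 = 20  −1 ⇒ G_2=19
G_2=19  [base 6] 3·6 + 1  →[6↦7]→  3·7 + 1 = 22  −1 ⇒ G_3=21
G_3=21  [base 7] 3·7  →[7↦8]→  3·8 = 24  −1 ⇒ G_4=23

15, 17, 19, 21, 23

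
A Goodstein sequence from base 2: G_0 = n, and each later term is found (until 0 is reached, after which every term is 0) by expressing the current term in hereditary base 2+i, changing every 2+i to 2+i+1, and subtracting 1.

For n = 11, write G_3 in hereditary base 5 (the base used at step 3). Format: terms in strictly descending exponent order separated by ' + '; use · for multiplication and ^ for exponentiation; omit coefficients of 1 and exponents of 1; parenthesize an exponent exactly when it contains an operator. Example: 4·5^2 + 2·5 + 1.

5^(5 + 1) + 2

11 —HB2→ 2^(2 + 1) + 2 + 1 —bump→ 3^(3 + 1) + 3 + 1 = 85 —(−1)→ 84
84 —HB3→ 3^(3 + 1) + 3 —bump→ 4^(4 + 1) + 4 = 1028 —(−1)→ 1027
1027 —HB4→ 4^(4 + 1) + 3 —bump→ 5^(5 + 1) + 3 = 15628 —(−1)→ 15627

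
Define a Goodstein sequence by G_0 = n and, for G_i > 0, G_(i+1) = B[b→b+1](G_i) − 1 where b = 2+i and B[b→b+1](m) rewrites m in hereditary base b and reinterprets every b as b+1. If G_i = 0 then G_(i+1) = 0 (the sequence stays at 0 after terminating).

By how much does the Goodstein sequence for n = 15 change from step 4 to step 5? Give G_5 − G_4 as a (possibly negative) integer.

base 2: 15 = 2^(2 + 1) + 2^2 + 2 + 1; at 3: 3^(3 + 1) + 3^3 + 3 + 1 = 112; next = 111
base 3: 111 = 3^(3 + 1) + 3^3 + 3; at 4: 4^(4 + 1) + 4^4 + 4 = 1284; next = 1283
base 4: 1283 = 4^(4 + 1) + 4^4 + 3; at 5: 5^(5 + 1) + 5^5 + 3 = 18753; next = 18752
base 5: 18752 = 5^(5 + 1) + 5^5 + 2; at 6: 6^(6 + 1) + 6^6 + 2 = 326594; next = 326593
base 6: 326593 = 6^(6 + 1) + 6^6 + 1; at 7: 7^(7 + 1) + 7^7 + 1 = 6588345; next = 6588344

6261751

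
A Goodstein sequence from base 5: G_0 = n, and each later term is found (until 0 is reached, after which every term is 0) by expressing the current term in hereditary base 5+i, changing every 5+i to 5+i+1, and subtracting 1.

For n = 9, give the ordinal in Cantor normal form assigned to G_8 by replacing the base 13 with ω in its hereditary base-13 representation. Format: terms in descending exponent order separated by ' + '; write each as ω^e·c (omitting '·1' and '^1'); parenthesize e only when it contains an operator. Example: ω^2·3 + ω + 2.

6

step 0: 9 = 5 + 4; sub 6 for 5: 6 + 4; = 10; G_1 = 10−1 = 9
step 1: 9 = 6 + 3; sub 7 for 6: 7 + 3; = 10; G_2 = 10−1 = 9
step 2: 9 = 7 + 2; sub 8 for 7: 8 + 2; = 10; G_3 = 10−1 = 9
step 3: 9 = 8 + 1; sub 9 for 8: 9 + 1; = 10; G_4 = 10−1 = 9
step 4: 9 = 9; sub 10 for 9: 10; = 10; G_5 = 10−1 = 9
step 5: 9 = 9; sub 11 for 10: 9; = 9; G_6 = 9−1 = 8
step 6: 8 = 8; sub 12 for 11: 8; = 8; G_7 = 8−1 = 7
step 7: 7 = 7; sub 13 for 12: 7; = 7; G_8 = 7−1 = 6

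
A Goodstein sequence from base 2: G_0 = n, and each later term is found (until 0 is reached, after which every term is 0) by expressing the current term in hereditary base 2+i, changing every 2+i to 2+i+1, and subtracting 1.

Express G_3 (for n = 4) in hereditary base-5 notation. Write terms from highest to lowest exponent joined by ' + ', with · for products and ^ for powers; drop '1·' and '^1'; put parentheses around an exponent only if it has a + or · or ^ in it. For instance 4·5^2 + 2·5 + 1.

step 0: 4 = 2^2; sub 3 for 2: 3^3; = 27; G_1 = 27−1 = 26
step 1: 26 = 2·3^2 + 2·3 + 2; sub 4 for 3: 2·4^2 + 2·4 + 2; = 42; G_2 = 42−1 = 41
step 2: 41 = 2·4^2 + 2·4 + 1; sub 5 for 4: 2·5^2 + 2·5 + 1; = 61; G_3 = 61−1 = 60
step 3: 60 = 2·5^2 + 2·5; sub 6 for 5: 2·6^2 + 2·6; = 84; G_4 = 84−1 = 83

2·5^2 + 2·5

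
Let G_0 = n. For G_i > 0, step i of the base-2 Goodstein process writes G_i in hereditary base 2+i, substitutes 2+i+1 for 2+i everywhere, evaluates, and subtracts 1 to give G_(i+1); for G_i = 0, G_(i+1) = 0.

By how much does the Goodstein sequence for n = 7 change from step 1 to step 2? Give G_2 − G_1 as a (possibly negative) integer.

7 —HB2→ 2^2 + 2 + 1 —bump→ 3^3 + 3 + 1 = 31 —(−1)→ 30
30 —HB3→ 3^3 + 3 —bump→ 4^4 + 4 = 260 —(−1)→ 259

229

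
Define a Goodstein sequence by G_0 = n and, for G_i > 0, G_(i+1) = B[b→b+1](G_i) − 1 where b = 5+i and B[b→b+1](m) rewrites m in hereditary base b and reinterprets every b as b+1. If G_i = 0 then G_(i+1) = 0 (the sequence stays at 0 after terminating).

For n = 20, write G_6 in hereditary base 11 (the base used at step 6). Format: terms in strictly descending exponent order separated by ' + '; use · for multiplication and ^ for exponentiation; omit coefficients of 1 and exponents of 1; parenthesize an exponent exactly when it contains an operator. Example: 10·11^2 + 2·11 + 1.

3·11

(0) 20|_5 = 4·5 ↦ 4·6|_6 = 24 ⇒ 23
(1) 23|_6 = 3·6 + 5 ↦ 3·7 + 5|_7 = 26 ⇒ 25
(2) 25|_7 = 3·7 + 4 ↦ 3·8 + 4|_8 = 28 ⇒ 27
(3) 27|_8 = 3·8 + 3 ↦ 3·9 + 3|_9 = 30 ⇒ 29
(4) 29|_9 = 3·9 + 2 ↦ 3·10 + 2|_10 = 32 ⇒ 31
(5) 31|_10 = 3·10 + 1 ↦ 3·11 + 1|_11 = 34 ⇒ 33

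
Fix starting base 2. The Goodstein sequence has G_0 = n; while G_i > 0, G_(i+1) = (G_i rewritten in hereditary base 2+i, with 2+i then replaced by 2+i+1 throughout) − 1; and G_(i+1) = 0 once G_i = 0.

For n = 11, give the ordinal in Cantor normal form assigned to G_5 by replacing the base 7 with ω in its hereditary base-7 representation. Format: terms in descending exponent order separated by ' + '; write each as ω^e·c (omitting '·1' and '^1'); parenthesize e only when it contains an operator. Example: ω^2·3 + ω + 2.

ω^(ω + 1)

i=0: 11 = 2^(2 + 1) + 2 + 1 (b=2); 2→3: 3^(3 + 1) + 3 + 1 = 85; 85−1 = 84
i=1: 84 = 3^(3 + 1) + 3 (b=3); 3→4: 4^(4 + 1) + 4 = 1028; 1028−1 = 1027
i=2: 1027 = 4^(4 + 1) + 3 (b=4); 4→5: 5^(5 + 1) + 3 = 15628; 15628−1 = 15627
i=3: 15627 = 5^(5 + 1) + 2 (b=5); 5→6: 6^(6 + 1) + 2 = 279938; 279938−1 = 279937
i=4: 279937 = 6^(6 + 1) + 1 (b=6); 6→7: 7^(7 + 1) + 1 = 5764802; 5764802−1 = 5764801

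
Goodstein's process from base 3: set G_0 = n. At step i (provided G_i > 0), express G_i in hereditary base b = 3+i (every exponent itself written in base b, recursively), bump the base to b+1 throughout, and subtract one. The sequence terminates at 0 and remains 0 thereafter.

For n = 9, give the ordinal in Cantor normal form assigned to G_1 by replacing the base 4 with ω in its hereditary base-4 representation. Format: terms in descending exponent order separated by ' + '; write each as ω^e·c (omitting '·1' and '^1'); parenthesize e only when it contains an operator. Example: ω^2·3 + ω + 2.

[0] 9 ≡ 3^2 (base 3). Lift 4: 16. −1: 15.
[1] 15 ≡ 3·4 + 3 (base 4). Lift 5: 18. −1: 17.

ω·3 + 3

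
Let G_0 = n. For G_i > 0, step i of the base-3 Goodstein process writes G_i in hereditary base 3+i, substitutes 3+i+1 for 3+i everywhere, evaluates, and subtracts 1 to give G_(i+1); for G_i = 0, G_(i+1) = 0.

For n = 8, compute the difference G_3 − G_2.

1

G_0=8  [base 3] 2·3 + 2  →[3↦4]→  2·4 + 2 = 10  −1 ⇒ G_1=9
G_1=9  [base 4] 2·4 + 1  →[4↦5]→  2·5 + 1 = 11  −1 ⇒ G_2=10
G_2=10  [base 5] 2·5  →[5↦6]→  2·6 = 12  −1 ⇒ G_3=11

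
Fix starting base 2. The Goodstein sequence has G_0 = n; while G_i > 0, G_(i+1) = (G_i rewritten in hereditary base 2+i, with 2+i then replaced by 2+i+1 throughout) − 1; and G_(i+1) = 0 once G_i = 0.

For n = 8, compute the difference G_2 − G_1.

i=0: 8 = 2^(2 + 1) (b=2); 2→3: 3^(3 + 1) = 81; 81−1 = 80
i=1: 80 = 2·3^3 + 2·3^2 + 2·3 + 2 (b=3); 3→4: 2·4^4 + 2·4^2 + 2·4 + 2 = 554; 554−1 = 553

473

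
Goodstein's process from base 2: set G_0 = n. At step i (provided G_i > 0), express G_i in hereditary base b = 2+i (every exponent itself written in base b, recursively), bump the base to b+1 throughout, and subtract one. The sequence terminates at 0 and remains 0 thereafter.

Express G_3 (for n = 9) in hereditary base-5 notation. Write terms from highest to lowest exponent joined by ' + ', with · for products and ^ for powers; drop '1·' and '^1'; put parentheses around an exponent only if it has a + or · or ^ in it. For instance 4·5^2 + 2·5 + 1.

G_0=9  [base 2] 2^(2 + 1) + 1  →[2↦3]→  3^(3 + 1) + 1 = 82  −1 ⇒ G_1=81
G_1=81  [base 3] 3^(3 + 1)  →[3↦4]→  4^(4 + 1) = 1024  −1 ⇒ G_2=1023
G_2=1023  [base 4] 3·4^4 + 3·4^3 + 3·4^2 + 3·4 + 3  →[4↦5]→  3·5^5 + 3·5^3 + 3·5^2 + 3·5 + 3 = 9843  −1 ⇒ G_3=9842
G_3=9842  [base 5] 3·5^5 + 3·5^3 + 3·5^2 + 3·5 + 2  →[5↦6]→  3·6^6 + 3·6^3 + 3·6^2 + 3·6 + 2 = 140744  −1 ⇒ G_4=140743

3·5^5 + 3·5^3 + 3·5^2 + 3·5 + 2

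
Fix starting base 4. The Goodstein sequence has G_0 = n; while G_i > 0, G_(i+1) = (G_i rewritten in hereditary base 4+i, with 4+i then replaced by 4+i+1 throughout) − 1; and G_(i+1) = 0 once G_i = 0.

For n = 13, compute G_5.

[0] 13 ≡ 3·4 + 1 (base 4). Lift 5: 16. −1: 15.
[1] 15 ≡ 3·5 (base 5). Lift 6: 18. −1: 17.
[2] 17 ≡ 2·6 + 5 (base 6). Lift 7: 19. −1: 18.
[3] 18 ≡ 2·7 + 4 (base 7). Lift 8: 20. −1: 19.
[4] 19 ≡ 2·8 + 3 (base 8). Lift 9: 21. −1: 20.
[5] 20 ≡ 2·9 + 2 (base 9). Lift 10: 22. −1: 21.

20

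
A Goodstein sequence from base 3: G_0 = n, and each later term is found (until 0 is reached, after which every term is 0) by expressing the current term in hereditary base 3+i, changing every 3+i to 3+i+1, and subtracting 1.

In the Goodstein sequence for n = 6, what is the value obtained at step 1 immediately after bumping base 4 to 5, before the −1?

G_0 = 6. HB_3(6) = 2·3. Bump = 8. G_1 = 7.
G_1 = 7. HB_4(7) = 4 + 3. Bump = 8. G_2 = 7.

8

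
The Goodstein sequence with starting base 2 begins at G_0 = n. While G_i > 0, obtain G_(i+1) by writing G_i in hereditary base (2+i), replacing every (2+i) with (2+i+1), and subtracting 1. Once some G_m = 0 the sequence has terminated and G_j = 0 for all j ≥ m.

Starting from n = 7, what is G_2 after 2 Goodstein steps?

259

G_0=7  [base 2] 2^2 + 2 + 1  →[2↦3]→  3^3 + 3 + 1 = 31  −1 ⇒ G_1=30
G_1=30  [base 3] 3^3 + 3  →[3↦4]→  4^4 + 4 = 260  −1 ⇒ G_2=259
G_2=259  [base 4] 4^4 + 3  →[4↦5]→  5^5 + 3 = 3128  −1 ⇒ G_3=3127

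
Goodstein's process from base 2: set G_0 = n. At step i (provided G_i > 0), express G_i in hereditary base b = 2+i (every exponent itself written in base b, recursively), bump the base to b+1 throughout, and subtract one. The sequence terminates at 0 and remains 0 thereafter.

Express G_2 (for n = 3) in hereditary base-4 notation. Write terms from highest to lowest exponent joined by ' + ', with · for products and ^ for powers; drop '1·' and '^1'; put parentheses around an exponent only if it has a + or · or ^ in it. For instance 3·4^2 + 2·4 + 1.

step 0: 3 = 2 + 1; sub 3 for 2: 3 + 1; = 4; G_1 = 4−1 = 3
step 1: 3 = 3; sub 4 for 3: 4; = 4; G_2 = 4−1 = 3

3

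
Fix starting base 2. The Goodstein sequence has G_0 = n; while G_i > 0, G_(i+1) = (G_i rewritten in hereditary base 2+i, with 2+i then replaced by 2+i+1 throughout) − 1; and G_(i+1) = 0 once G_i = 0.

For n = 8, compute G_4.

i=0: 8 = 2^(2 + 1) (b=2); 2→3: 3^(3 + 1) = 81; 81−1 = 80
i=1: 80 = 2·3^3 + 2·3^2 + 2·3 + 2 (b=3); 3→4: 2·4^4 + 2·4^2 + 2·4 + 2 = 554; 554−1 = 553
i=2: 553 = 2·4^4 + 2·4^2 + 2·4 + 1 (b=4); 4→5: 2·5^5 + 2·5^2 + 2·5 + 1 = 6311; 6311−1 = 6310
i=3: 6310 = 2·5^5 + 2·5^2 + 2·5 (b=5); 5→6: 2·6^6 + 2·6^2 + 2·6 = 93396; 93396−1 = 93395
i=4: 93395 = 2·6^6 + 2·6^2 + 6 + 5 (b=6); 6→7: 2·7^7 + 2·7^2 + 7 + 5 = 1647196; 1647196−1 = 1647195

93395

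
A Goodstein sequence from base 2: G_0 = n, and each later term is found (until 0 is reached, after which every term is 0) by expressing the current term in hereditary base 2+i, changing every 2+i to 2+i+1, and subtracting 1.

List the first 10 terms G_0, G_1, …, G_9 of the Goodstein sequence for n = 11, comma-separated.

G_0 = 11. HB_2(11) = 2^(2 + 1) + 2 + 1. Bump = 85. G_1 = 84.
G_1 = 84. HB_3(84) = 3^(3 + 1) + 3. Bump = 1028. G_2 = 1027.
G_2 = 1027. HB_4(1027) = 4^(4 + 1) + 3. Bump = 15628. G_3 = 15627.
G_3 = 15627. HB_5(15627) = 5^(5 + 1) + 2. Bump = 279938. G_4 = 279937.
G_4 = 279937. HB_6(279937) = 6^(6 + 1) + 1. Bump = 5764802. G_5 = 5764801.
G_5 = 5764801. HB_7(5764801) = 7^(7 + 1). Bump = 134217728. G_6 = 134217727.
G_6 = 134217727. HB_8(134217727) = 7·8^8 + 7·8^7 + 7·8^6 + 7·8^5 + 7·8^4 + 7·8^3 + 7·8^2 + 7·8 + 7. Bump = 2749609303. G_7 = 2749609302.
G_7 = 2749609302. HB_9(2749609302) = 7·9^9 + 7·9^7 + 7·9^6 + 7·9^5 + 7·9^4 + 7·9^3 + 7·9^2 + 7·9 + 6. Bump = 70077777776. G_8 = 70077777775.
G_8 = 70077777775. HB_10(70077777775) = 7·10^10 + 7·10^7 + 7·10^6 + 7·10^5 + 7·10^4 + 7·10^3 + 7·10^2 + 7·10 + 5. Bump = 1997331745491. G_9 = 1997331745490.

11, 84, 1027, 15627, 279937, 5764801, 134217727, 2749609302, 70077777775, 1997331745490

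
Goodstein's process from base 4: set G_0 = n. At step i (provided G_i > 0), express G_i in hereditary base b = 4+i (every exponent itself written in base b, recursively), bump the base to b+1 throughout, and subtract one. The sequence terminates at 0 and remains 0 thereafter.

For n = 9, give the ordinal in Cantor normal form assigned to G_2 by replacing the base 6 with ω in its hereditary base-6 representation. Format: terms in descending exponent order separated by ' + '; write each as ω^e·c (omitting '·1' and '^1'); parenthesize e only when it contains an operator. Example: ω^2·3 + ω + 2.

base 4: 9 = 2·4 + 1; at 5: 2·5 + 1 = 11; next = 10
base 5: 10 = 2·5; at 6: 2·6 = 12; next = 11
base 6: 11 = 6 + 5; at 7: 7 + 5 = 12; next = 11

ω + 5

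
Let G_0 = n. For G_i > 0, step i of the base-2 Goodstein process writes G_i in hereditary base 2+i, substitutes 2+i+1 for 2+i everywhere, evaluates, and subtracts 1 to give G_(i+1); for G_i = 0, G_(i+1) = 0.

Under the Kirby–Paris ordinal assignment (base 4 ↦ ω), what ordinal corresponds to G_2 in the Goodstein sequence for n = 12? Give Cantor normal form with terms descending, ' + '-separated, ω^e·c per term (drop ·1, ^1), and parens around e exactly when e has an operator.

ω^(ω + 1) + ω^2·2 + ω·2 + 1

[0] 12 ≡ 2^(2 + 1) + 2^2 (base 2). Lift 3: 108. −1: 107.
[1] 107 ≡ 3^(3 + 1) + 2·3^2 + 2·3 + 2 (base 3). Lift 4: 1066. −1: 1065.
[2] 1065 ≡ 4^(4 + 1) + 2·4^2 + 2·4 + 1 (base 4). Lift 5: 15686. −1: 15685.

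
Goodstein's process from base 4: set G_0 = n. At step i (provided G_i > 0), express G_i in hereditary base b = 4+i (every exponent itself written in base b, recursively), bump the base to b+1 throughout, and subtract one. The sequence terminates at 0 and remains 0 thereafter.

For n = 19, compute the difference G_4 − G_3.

14

base 4: 19 = 4^2 + 3; at 5: 5^2 + 3 = 28; next = 27
base 5: 27 = 5^2 + 2; at 6: 6^2 + 2 = 38; next = 37
base 6: 37 = 6^2 + 1; at 7: 7^2 + 1 = 50; next = 49
base 7: 49 = 7^2; at 8: 8^2 = 64; next = 63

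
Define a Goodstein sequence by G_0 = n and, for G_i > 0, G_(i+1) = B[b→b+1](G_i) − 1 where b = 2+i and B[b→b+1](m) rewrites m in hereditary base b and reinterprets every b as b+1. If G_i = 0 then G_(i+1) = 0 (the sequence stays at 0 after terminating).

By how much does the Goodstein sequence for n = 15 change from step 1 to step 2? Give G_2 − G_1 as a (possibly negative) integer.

base 2: 15 = 2^(2 + 1) + 2^2 + 2 + 1; at 3: 3^(3 + 1) + 3^3 + 3 + 1 = 112; next = 111
base 3: 111 = 3^(3 + 1) + 3^3 + 3; at 4: 4^(4 + 1) + 4^4 + 4 = 1284; next = 1283

1172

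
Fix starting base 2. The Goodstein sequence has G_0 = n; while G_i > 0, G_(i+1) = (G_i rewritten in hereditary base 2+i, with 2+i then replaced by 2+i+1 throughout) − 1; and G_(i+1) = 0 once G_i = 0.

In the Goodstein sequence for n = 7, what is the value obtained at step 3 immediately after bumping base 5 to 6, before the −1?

46658

(0) 7|_2 = 2^2 + 2 + 1 ↦ 3^3 + 3 + 1|_3 = 31 ⇒ 30
(1) 30|_3 = 3^3 + 3 ↦ 4^4 + 4|_4 = 260 ⇒ 259
(2) 259|_4 = 4^4 + 3 ↦ 5^5 + 3|_5 = 3128 ⇒ 3127
(3) 3127|_5 = 5^5 + 2 ↦ 6^6 + 2|_6 = 46658 ⇒ 46657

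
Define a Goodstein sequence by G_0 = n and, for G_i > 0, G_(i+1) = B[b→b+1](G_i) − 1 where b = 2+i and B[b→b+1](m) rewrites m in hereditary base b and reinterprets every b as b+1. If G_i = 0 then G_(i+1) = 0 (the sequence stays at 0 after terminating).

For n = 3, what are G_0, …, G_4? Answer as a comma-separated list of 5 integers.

3, 3, 3, 2, 1

base 2: 3 = 2 + 1; at 3: 3 + 1 = 4; next = 3
base 3: 3 = 3; at 4: 4 = 4; next = 3
base 4: 3 = 3; at 5: 3 = 3; next = 2
base 5: 2 = 2; at 6: 2 = 2; next = 1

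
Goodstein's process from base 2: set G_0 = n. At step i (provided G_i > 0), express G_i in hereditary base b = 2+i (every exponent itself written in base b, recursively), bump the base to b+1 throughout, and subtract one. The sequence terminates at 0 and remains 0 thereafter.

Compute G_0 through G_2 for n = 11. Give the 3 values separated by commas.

base 2: 11 = 2^(2 + 1) + 2 + 1; at 3: 3^(3 + 1) + 3 + 1 = 85; next = 84
base 3: 84 = 3^(3 + 1) + 3; at 4: 4^(4 + 1) + 4 = 1028; next = 1027

11, 84, 1027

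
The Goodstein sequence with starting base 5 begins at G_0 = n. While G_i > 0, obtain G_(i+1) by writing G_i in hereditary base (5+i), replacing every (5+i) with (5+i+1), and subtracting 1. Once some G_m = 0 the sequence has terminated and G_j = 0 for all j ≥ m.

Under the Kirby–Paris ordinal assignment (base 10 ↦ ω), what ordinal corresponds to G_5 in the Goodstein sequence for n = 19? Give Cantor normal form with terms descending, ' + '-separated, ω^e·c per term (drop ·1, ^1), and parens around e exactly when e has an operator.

ω·2 + 9

19 —HB5→ 3·5 + 4 —bump→ 3·6 + 4 = 22 —(−1)→ 21
21 —HB6→ 3·6 + 3 —bump→ 3·7 + 3 = 24 —(−1)→ 23
23 —HB7→ 3·7 + 2 —bump→ 3·8 + 2 = 26 —(−1)→ 25
25 —HB8→ 3·8 + 1 —bump→ 3·9 + 1 = 28 —(−1)→ 27
27 —HB9→ 3·9 —bump→ 3·10 = 30 —(−1)→ 29
29 —HB10→ 2·10 + 9 —bump→ 2·11 + 9 = 31 —(−1)→ 30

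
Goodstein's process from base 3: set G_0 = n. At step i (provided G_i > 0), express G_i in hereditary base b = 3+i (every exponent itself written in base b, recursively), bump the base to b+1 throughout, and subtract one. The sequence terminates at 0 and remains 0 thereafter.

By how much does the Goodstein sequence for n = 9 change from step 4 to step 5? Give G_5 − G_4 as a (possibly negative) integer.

2

base 3: 9 = 3^2; at 4: 4^2 = 16; next = 15
base 4: 15 = 3·4 + 3; at 5: 3·5 + 3 = 18; next = 17
base 5: 17 = 3·5 + 2; at 6: 3·6 + 2 = 20; next = 19
base 6: 19 = 3·6 + 1; at 7: 3·7 + 1 = 22; next = 21
base 7: 21 = 3·7; at 8: 3·8 = 24; next = 23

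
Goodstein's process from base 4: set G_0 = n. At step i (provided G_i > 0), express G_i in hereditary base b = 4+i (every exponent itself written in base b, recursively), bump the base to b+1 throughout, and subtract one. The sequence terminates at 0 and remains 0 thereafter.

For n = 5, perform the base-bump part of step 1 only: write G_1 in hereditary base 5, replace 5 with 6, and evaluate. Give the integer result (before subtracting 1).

6

[0] 5 ≡ 4 + 1 (base 4). Lift 5: 6. −1: 5.
[1] 5 ≡ 5 (base 5). Lift 6: 6. −1: 5.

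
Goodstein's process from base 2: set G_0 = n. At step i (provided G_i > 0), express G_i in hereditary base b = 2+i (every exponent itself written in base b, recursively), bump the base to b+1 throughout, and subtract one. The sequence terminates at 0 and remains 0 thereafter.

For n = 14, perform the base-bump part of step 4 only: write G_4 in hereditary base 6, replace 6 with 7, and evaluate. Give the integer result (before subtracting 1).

5862841

(0) 14|_2 = 2^(2 + 1) + 2^2 + 2 ↦ 3^(3 + 1) + 3^3 + 3|_3 = 111 ⇒ 110
(1) 110|_3 = 3^(3 + 1) + 3^3 + 2 ↦ 4^(4 + 1) + 4^4 + 2|_4 = 1282 ⇒ 1281
(2) 1281|_4 = 4^(4 + 1) + 4^4 + 1 ↦ 5^(5 + 1) + 5^5 + 1|_5 = 18751 ⇒ 18750
(3) 18750|_5 = 5^(5 + 1) + 5^5 ↦ 6^(6 + 1) + 6^6|_6 = 326592 ⇒ 326591
(4) 326591|_6 = 6^(6 + 1) + 5·6^5 + 5·6^4 + 5·6^3 + 5·6^2 + 5·6 + 5 ↦ 7^(7 + 1) + 5·7^5 + 5·7^4 + 5·7^3 + 5·7^2 + 5·7 + 5|_7 = 5862841 ⇒ 5862840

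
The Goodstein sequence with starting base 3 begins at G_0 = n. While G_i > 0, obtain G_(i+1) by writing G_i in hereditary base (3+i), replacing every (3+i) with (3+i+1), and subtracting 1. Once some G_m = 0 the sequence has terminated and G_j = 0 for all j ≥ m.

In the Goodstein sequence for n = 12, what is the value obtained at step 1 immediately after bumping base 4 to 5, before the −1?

step 0: 12 = 3^2 + 3; sub 4 for 3: 4^2 + 4; = 20; G_1 = 20−1 = 19
step 1: 19 = 4^2 + 3; sub 5 for 4: 5^2 + 3; = 28; G_2 = 28−1 = 27

28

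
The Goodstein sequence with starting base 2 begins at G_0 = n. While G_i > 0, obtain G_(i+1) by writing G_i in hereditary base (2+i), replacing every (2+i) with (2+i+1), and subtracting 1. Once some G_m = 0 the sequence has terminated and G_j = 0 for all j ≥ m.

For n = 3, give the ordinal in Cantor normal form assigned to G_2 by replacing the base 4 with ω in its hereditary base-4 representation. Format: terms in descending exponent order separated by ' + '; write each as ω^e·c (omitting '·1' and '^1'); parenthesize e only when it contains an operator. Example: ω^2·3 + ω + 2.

3

[0] 3 ≡ 2 + 1 (base 2). Lift 3: 4. −1: 3.
[1] 3 ≡ 3 (base 3). Lift 4: 4. −1: 3.
[2] 3 ≡ 3 (base 4). Lift 5: 3. −1: 2.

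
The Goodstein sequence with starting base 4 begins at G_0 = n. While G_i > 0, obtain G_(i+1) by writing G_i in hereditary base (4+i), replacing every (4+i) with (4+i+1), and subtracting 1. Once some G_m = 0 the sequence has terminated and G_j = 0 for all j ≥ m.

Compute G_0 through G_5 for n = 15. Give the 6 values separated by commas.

15, 17, 19, 21, 23, 24

[0] 15 ≡ 3·4 + 3 (base 4). Lift 5: 18. −1: 17.
[1] 17 ≡ 3·5 + 2 (base 5). Lift 6: 20. −1: 19.
[2] 19 ≡ 3·6 + 1 (base 6). Lift 7: 22. −1: 21.
[3] 21 ≡ 3·7 (base 7). Lift 8: 24. −1: 23.
[4] 23 ≡ 2·8 + 7 (base 8). Lift 9: 25. −1: 24.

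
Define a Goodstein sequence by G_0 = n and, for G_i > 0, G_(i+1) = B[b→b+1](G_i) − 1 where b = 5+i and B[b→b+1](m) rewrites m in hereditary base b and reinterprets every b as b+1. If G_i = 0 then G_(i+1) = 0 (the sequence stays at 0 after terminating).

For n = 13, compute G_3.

step 0: 13 = 2·5 + 3; sub 6 for 5: 2·6 + 3; = 15; G_1 = 15−1 = 14
step 1: 14 = 2·6 + 2; sub 7 for 6: 2·7 + 2; = 16; G_2 = 16−1 = 15
step 2: 15 = 2·7 + 1; sub 8 for 7: 2·8 + 1; = 17; G_3 = 17−1 = 16
step 3: 16 = 2·8; sub 9 for 8: 2·9; = 18; G_4 = 18−1 = 17

16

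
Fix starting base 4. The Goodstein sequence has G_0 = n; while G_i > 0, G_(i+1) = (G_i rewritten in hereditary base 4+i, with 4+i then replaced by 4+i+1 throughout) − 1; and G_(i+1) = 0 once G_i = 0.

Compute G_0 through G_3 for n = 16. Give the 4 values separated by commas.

[0] 16 ≡ 4^2 (base 4). Lift 5: 25. −1: 24.
[1] 24 ≡ 4·5 + 4 (base 5). Lift 6: 28. −1: 27.
[2] 27 ≡ 4·6 + 3 (base 6). Lift 7: 31. −1: 30.

16, 24, 27, 30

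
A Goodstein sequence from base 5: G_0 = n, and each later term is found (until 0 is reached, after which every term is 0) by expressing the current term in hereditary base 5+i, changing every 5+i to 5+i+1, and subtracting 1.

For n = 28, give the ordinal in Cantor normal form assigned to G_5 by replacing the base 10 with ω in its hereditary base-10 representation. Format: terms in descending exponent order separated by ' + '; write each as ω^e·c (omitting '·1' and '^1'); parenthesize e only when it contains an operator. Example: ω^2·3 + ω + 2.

ω·8 + 7

G_0 = 28. HB_5(28) = 5^2 + 3. Bump = 39. G_1 = 38.
G_1 = 38. HB_6(38) = 6^2 + 2. Bump = 51. G_2 = 50.
G_2 = 50. HB_7(50) = 7^2 + 1. Bump = 65. G_3 = 64.
G_3 = 64. HB_8(64) = 8^2. Bump = 81. G_4 = 80.
G_4 = 80. HB_9(80) = 8·9 + 8. Bump = 88. G_5 = 87.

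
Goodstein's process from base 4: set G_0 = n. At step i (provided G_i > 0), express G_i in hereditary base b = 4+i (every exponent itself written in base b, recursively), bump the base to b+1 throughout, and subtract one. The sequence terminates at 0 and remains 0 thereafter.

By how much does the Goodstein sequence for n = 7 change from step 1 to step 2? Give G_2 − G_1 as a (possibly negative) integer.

base 4: 7 = 4 + 3; at 5: 5 + 3 = 8; next = 7
base 5: 7 = 5 + 2; at 6: 6 + 2 = 8; next = 7

0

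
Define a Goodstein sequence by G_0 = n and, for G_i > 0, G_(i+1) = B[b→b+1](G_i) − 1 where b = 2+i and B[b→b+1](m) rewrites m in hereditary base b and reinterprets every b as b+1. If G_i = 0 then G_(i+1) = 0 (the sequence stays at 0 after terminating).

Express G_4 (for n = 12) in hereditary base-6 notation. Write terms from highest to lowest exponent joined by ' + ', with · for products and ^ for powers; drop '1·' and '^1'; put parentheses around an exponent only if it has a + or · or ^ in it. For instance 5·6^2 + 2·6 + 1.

12 —HB2→ 2^(2 + 1) + 2^2 —bump→ 3^(3 + 1) + 3^3 = 108 —(−1)→ 107
107 —HB3→ 3^(3 + 1) + 2·3^2 + 2·3 + 2 —bump→ 4^(4 + 1) + 2·4^2 + 2·4 + 2 = 1066 —(−1)→ 1065
1065 —HB4→ 4^(4 + 1) + 2·4^2 + 2·4 + 1 —bump→ 5^(5 + 1) + 2·5^2 + 2·5 + 1 = 15686 —(−1)→ 15685
15685 —HB5→ 5^(5 + 1) + 2·5^2 + 2·5 —bump→ 6^(6 + 1) + 2·6^2 + 2·6 = 280020 —(−1)→ 280019

6^(6 + 1) + 2·6^2 + 6 + 5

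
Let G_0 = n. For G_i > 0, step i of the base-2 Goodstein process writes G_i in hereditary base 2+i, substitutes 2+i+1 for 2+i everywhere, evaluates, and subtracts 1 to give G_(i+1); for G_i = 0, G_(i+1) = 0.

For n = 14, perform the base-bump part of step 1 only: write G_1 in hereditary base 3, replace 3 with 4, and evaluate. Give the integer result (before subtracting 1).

1282

G_0 = 14. HB_2(14) = 2^(2 + 1) + 2^2 + 2. Bump = 111. G_1 = 110.
G_1 = 110. HB_3(110) = 3^(3 + 1) + 3^3 + 2. Bump = 1282. G_2 = 1281.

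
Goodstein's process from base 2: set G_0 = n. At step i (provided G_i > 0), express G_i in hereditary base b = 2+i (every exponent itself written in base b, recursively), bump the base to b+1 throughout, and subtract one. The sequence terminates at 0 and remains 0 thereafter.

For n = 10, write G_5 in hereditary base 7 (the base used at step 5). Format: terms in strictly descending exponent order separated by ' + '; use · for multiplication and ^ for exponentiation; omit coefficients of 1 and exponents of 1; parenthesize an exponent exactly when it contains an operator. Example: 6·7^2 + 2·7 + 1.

5·7^7 + 5·7^5 + 5·7^4 + 5·7^3 + 5·7^2 + 5·7 + 4

[0] 10 ≡ 2^(2 + 1) + 2 (base 2). Lift 3: 84. −1: 83.
[1] 83 ≡ 3^(3 + 1) + 2 (base 3). Lift 4: 1026. −1: 1025.
[2] 1025 ≡ 4^(4 + 1) + 1 (base 4). Lift 5: 15626. −1: 15625.
[3] 15625 ≡ 5^(5 + 1) (base 5). Lift 6: 279936. −1: 279935.
[4] 279935 ≡ 5·6^6 + 5·6^5 + 5·6^4 + 5·6^3 + 5·6^2 + 5·6 + 5 (base 6). Lift 7: 4215755. −1: 4215754.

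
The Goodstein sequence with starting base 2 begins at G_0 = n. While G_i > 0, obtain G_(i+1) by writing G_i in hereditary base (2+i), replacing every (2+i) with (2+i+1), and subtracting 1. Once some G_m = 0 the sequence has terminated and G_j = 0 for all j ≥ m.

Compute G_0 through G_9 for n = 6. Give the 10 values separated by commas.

(0) 6|_2 = 2^2 + 2 ↦ 3^3 + 3|_3 = 30 ⇒ 29
(1) 29|_3 = 3^3 + 2 ↦ 4^4 + 2|_4 = 258 ⇒ 257
(2) 257|_4 = 4^4 + 1 ↦ 5^5 + 1|_5 = 3126 ⇒ 3125
(3) 3125|_5 = 5^5 ↦ 6^6|_6 = 46656 ⇒ 46655
(4) 46655|_6 = 5·6^5 + 5·6^4 + 5·6^3 + 5·6^2 + 5·6 + 5 ↦ 5·7^5 + 5·7^4 + 5·7^3 + 5·7^2 + 5·7 + 5|_7 = 98040 ⇒ 98039
(5) 98039|_7 = 5·7^5 + 5·7^4 + 5·7^3 + 5·7^2 + 5·7 + 4 ↦ 5·8^5 + 5·8^4 + 5·8^3 + 5·8^2 + 5·8 + 4|_8 = 187244 ⇒ 187243
(6) 187243|_8 = 5·8^5 + 5·8^4 + 5·8^3 + 5·8^2 + 5·8 + 3 ↦ 5·9^5 + 5·9^4 + 5·9^3 + 5·9^2 + 5·9 + 3|_9 = 332148 ⇒ 332147
(7) 332147|_9 = 5·9^5 + 5·9^4 + 5·9^3 + 5·9^2 + 5·9 + 2 ↦ 5·10^5 + 5·10^4 + 5·10^3 + 5·10^2 + 5·10 + 2|_10 = 555552 ⇒ 555551
(8) 555551|_10 = 5·10^5 + 5·10^4 + 5·10^3 + 5·10^2 + 5·10 + 1 ↦ 5·11^5 + 5·11^4 + 5·11^3 + 5·11^2 + 5·11 + 1|_11 = 885776 ⇒ 885775

6, 29, 257, 3125, 46655, 98039, 187243, 332147, 555551, 885775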